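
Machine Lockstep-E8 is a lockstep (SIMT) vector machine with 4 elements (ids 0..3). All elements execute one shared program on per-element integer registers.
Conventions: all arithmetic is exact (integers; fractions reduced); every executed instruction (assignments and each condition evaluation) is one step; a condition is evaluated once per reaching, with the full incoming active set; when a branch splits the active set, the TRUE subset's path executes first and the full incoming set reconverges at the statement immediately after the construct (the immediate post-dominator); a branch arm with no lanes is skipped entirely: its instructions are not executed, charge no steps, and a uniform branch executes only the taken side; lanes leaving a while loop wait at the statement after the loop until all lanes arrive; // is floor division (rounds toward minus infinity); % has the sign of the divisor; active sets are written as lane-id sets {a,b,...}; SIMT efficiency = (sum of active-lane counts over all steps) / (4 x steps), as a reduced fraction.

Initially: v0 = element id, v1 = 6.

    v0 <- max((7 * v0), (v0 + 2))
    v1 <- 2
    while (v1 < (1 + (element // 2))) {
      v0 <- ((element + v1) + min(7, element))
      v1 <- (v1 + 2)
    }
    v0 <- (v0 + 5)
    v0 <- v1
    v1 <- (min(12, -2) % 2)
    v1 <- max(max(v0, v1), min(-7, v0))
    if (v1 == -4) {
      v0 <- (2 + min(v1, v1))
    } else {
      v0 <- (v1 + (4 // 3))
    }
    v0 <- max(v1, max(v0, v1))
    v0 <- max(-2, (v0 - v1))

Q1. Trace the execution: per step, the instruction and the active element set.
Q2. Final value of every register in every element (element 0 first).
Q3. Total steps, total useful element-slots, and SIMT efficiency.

step 0: v0 <- max((7 * v0), (v0 + 2)) {0,1,2,3}
step 1: v1 <- 2                      {0,1,2,3}
step 2: eval (v1 < (1 + (element // 2))) {0,1,2,3}
step 3: v0 <- (v0 + 5)               {0,1,2,3}
step 4: v0 <- v1                     {0,1,2,3}
step 5: v1 <- (min(12, -2) % 2)      {0,1,2,3}
step 6: v1 <- max(max(v0, v1), min(-7, v0)) {0,1,2,3}
step 7: eval (v1 == -4)              {0,1,2,3}
step 8: v0 <- (v1 + (4 // 3))        {0,1,2,3}
step 9: v0 <- max(v1, max(v0, v1))   {0,1,2,3}
step 10: v0 <- max(-2, (v0 - v1))     {0,1,2,3}

Answer: 11 steps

v0: 1,1,1,1
v1: 2,2,2,2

steps = 11; useful = 44; efficiency = 44/44 = 1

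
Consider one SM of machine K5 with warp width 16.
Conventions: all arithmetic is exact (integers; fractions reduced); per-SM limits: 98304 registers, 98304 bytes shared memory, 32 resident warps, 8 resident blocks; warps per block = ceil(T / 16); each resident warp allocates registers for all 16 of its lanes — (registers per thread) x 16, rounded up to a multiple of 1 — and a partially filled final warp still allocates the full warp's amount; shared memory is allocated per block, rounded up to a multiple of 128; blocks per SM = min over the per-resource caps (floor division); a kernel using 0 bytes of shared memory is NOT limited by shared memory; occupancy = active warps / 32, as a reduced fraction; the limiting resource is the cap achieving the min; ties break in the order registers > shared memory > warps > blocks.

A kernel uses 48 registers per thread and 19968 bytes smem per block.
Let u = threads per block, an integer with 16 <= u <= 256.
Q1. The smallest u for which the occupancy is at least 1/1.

Answer: u = 113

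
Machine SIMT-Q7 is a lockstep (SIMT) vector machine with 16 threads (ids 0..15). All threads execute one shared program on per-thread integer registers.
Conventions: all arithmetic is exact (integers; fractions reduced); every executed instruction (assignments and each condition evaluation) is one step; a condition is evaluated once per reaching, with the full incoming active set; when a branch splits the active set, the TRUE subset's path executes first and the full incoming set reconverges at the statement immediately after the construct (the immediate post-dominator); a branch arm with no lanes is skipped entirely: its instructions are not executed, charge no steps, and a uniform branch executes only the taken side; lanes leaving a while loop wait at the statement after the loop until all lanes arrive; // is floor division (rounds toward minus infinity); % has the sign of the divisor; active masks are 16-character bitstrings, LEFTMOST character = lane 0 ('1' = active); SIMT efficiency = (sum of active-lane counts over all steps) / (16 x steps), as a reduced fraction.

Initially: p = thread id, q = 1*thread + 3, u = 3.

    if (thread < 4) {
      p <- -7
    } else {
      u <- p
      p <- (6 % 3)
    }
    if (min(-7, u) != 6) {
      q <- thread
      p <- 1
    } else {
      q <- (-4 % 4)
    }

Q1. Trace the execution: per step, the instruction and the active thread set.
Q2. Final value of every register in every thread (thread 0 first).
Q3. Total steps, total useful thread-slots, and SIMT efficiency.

step 0: eval (thread < 4)            1111111111111111
step 1: p <- -7                      1111000000000000
step 2: u <- p                       0000111111111111
step 3: p <- (6 % 3)                 0000111111111111
step 4: eval (min(-7, u) != 6)       1111111111111111
step 5: q <- thread                  1111111111111111
step 6: p <- 1                       1111111111111111

Answer: 7 steps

p: 1,1,1,1,1,1,1,1,1,1,1,1,1,1,1,1
q: 0,1,2,3,4,5,6,7,8,9,10,11,12,13,14,15
u: 3,3,3,3,4,5,6,7,8,9,10,11,12,13,14,15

steps = 7; useful = 92; efficiency = 92/112 = 23/28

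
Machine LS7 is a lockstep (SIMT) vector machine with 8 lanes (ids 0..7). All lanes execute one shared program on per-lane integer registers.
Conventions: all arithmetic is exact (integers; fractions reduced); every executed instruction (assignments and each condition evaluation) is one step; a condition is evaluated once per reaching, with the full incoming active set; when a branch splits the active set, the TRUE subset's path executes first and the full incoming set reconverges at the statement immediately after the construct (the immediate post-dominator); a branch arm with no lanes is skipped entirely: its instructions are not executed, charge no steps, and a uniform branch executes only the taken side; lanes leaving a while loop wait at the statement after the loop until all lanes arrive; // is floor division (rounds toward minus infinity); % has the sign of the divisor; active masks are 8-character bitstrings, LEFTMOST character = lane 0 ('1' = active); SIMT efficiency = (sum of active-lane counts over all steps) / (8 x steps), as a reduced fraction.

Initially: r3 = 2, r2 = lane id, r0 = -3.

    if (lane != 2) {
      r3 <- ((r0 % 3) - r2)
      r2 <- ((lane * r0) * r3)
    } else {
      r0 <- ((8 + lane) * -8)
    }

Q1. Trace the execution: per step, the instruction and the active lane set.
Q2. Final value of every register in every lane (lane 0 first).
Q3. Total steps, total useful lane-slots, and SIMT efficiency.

step 0: eval (lane != 2)             11111111
step 1: r3 <- ((r0 % 3) - r2)        11011111
step 2: r2 <- ((lane * r0) * r3)     11011111
step 3: r0 <- ((8 + lane) * -8)      00100000

Answer: 4 steps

r3: 0,-1,2,-3,-4,-5,-6,-7
r2: 0,3,2,27,48,75,108,147
r0: -3,-3,-80,-3,-3,-3,-3,-3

steps = 4; useful = 23; efficiency = 23/32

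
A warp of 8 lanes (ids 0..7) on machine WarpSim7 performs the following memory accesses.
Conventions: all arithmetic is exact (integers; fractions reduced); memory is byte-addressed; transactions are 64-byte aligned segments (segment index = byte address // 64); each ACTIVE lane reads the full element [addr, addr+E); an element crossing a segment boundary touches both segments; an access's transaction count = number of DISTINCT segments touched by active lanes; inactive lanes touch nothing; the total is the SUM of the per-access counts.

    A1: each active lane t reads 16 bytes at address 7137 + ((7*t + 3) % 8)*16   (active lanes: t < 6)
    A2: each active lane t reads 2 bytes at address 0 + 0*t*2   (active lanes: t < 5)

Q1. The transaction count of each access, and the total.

A1: 3 transactions
A2: 1 transaction

Answer: 3,1; total 4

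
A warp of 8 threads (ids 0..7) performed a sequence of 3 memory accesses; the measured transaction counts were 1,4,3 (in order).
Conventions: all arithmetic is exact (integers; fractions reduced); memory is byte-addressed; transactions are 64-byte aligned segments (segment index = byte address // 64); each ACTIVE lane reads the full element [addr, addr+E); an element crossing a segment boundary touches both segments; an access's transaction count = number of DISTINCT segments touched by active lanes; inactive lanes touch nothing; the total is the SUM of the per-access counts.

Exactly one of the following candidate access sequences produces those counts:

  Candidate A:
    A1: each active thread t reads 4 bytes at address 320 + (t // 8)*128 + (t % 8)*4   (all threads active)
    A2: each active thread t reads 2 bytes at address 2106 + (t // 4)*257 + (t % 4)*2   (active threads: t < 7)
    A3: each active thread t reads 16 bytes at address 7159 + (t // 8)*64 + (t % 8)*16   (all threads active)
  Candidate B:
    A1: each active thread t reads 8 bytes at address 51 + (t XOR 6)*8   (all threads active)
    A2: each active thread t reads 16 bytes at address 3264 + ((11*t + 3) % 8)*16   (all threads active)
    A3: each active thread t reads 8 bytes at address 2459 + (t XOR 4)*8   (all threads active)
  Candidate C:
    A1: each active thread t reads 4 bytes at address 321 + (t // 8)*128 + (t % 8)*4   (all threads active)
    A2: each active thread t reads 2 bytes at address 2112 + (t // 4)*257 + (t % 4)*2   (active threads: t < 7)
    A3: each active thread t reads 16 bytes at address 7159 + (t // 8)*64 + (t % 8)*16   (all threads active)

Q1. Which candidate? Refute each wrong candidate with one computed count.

B: A1 gives 2 transactions, not 1
C: A2 gives 2 transactions, not 4
A: all counts match (1,4,3)

Answer: A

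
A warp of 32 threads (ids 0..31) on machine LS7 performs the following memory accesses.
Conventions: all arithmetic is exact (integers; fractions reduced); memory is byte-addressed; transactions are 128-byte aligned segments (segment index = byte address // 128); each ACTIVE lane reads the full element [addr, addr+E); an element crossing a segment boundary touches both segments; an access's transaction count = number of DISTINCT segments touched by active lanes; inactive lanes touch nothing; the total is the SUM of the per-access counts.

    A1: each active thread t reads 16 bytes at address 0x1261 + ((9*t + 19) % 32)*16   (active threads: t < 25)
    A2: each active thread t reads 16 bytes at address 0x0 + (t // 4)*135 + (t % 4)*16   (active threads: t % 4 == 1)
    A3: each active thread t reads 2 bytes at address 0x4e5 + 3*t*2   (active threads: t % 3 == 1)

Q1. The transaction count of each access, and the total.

A1: 5 transactions
A2: 8 transactions
A3: 3 transactions

Answer: 5,8,3; total 16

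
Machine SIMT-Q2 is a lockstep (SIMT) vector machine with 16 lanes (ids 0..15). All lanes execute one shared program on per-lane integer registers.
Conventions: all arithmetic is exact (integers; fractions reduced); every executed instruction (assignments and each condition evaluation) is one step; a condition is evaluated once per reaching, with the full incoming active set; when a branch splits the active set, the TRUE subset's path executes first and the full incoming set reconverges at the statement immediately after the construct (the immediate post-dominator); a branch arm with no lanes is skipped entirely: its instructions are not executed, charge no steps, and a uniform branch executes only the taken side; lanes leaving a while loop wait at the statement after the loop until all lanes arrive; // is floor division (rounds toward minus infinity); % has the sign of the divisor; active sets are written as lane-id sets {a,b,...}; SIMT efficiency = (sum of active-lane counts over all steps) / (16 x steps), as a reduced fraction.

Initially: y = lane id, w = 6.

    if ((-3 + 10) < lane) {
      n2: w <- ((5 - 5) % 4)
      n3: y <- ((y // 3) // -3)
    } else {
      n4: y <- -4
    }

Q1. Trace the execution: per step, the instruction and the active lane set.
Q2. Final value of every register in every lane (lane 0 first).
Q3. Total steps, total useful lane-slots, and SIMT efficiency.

step 0: eval ((-3 + 10) < lane)      {0,1,2,3,4,5,6,7,8,9,10,11,12,13,14,15}
step 1: w <- ((5 - 5) % 4)           {8,9,10,11,12,13,14,15}
step 2: y <- ((y // 3) // -3)        {8,9,10,11,12,13,14,15}
step 3: y <- -4                      {0,1,2,3,4,5,6,7}

Answer: 4 steps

y: -4,-4,-4,-4,-4,-4,-4,-4,-1,-1,-1,-1,-2,-2,-2,-2
w: 6,6,6,6,6,6,6,6,0,0,0,0,0,0,0,0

steps = 4; useful = 40; efficiency = 40/64 = 5/8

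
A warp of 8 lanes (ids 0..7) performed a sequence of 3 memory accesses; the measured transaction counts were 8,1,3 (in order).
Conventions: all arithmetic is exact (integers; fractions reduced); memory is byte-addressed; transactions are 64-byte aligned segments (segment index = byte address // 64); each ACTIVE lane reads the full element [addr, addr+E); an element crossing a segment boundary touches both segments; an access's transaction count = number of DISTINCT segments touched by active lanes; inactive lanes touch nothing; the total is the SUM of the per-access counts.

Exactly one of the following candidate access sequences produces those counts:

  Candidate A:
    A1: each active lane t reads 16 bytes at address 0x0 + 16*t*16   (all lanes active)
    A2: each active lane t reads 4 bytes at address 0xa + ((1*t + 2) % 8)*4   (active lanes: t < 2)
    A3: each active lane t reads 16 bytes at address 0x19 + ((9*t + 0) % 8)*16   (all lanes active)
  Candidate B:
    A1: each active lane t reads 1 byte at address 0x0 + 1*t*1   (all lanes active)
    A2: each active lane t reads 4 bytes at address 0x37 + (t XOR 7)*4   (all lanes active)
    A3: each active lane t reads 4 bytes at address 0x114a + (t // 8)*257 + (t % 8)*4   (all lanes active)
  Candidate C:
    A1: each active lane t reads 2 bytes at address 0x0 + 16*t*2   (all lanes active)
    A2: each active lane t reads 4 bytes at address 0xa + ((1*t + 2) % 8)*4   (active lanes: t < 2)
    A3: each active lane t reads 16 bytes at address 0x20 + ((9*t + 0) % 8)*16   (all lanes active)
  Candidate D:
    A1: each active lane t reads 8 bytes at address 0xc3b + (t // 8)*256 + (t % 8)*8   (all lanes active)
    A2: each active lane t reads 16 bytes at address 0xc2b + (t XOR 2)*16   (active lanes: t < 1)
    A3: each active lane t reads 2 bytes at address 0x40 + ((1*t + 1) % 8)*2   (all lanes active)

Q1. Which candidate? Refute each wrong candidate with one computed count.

B: A1 gives 1 transaction, not 8
C: A1 gives 4 transactions, not 8
D: A1 gives 2 transactions, not 8
A: all counts match (8,1,3)

Answer: A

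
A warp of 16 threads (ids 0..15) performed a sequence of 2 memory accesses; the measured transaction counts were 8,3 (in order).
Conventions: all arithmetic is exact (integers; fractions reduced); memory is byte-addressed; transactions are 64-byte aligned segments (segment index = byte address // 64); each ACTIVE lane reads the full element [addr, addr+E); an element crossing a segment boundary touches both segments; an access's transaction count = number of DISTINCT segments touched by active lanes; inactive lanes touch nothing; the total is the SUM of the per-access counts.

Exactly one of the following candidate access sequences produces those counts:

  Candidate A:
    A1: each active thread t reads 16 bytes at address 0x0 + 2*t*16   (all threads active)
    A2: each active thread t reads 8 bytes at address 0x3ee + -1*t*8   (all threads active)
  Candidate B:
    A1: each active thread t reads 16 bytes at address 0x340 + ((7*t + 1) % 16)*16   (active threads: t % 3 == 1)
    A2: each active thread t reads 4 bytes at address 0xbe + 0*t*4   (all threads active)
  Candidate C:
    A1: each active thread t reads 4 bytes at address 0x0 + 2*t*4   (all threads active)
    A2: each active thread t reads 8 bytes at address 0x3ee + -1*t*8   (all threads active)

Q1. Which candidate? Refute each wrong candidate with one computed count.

B: A1 gives 4 transactions, not 8
C: A1 gives 2 transactions, not 8
A: all counts match (8,3)

Answer: A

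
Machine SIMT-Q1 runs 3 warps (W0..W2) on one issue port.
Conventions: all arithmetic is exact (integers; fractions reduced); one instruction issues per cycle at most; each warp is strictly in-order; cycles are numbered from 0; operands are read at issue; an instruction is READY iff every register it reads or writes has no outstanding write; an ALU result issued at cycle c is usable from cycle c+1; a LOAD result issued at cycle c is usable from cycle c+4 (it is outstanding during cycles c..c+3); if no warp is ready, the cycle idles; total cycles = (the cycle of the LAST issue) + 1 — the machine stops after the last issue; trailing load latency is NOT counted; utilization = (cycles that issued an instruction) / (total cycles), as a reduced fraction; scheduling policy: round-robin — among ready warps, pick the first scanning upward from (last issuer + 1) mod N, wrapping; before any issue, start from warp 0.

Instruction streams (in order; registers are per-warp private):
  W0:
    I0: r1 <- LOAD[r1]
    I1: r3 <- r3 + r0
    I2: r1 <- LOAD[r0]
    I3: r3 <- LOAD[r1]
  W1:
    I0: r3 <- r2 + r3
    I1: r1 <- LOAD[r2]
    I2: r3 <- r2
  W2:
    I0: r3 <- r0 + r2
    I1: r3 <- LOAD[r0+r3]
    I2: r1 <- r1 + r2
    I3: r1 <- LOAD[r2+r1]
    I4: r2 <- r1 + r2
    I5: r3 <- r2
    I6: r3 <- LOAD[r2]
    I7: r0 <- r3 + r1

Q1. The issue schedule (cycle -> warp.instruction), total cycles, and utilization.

cycle 0: W0.I0
cycle 1: W1.I0
cycle 2: W2.I0
cycle 3: W0.I1
cycle 4: W1.I1
cycle 5: W2.I1
cycle 6: W0.I2
cycle 7: W1.I2
cycle 8: W2.I2
cycle 9: W2.I3
cycle 10: W0.I3
cycle 11: idle
cycle 12: idle
cycle 13: W2.I4
cycle 14: W2.I5
cycle 15: W2.I6
cycle 16: idle
cycle 17: idle
cycle 18: idle
cycle 19: W2.I7

Answer: 20 cycles, utilization 3/4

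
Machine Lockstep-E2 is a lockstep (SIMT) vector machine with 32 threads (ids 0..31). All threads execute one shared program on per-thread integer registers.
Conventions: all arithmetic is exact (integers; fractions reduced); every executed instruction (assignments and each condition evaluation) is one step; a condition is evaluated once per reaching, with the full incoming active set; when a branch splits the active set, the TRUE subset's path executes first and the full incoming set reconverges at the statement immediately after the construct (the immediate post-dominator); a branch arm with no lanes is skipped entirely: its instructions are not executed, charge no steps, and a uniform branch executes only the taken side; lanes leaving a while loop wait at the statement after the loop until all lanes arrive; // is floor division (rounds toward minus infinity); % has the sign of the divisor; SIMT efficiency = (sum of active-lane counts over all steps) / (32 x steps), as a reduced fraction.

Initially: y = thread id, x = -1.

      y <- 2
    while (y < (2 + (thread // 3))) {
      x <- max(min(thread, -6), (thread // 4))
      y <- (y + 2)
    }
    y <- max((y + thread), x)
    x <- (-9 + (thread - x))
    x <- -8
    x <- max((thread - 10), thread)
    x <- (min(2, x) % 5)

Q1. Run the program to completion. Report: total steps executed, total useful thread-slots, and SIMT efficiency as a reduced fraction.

Answer: 22 steps, 479 useful, 479/704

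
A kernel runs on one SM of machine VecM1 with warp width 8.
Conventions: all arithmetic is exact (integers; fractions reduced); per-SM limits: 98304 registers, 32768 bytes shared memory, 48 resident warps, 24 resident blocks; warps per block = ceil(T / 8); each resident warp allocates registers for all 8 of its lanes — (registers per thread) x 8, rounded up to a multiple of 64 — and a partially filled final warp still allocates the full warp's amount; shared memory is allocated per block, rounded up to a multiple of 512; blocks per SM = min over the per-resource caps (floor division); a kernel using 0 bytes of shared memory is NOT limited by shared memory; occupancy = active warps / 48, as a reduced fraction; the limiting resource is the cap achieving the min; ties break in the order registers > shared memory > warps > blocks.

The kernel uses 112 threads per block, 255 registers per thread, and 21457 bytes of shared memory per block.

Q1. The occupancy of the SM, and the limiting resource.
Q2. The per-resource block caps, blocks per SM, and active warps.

Answer: occupancy 7/24, limited by shared memory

registers: 3 blocks
shared memory: 1 block
warps: 3 blocks
blocks: 24 blocks

Answer: 1 block, 14 active warps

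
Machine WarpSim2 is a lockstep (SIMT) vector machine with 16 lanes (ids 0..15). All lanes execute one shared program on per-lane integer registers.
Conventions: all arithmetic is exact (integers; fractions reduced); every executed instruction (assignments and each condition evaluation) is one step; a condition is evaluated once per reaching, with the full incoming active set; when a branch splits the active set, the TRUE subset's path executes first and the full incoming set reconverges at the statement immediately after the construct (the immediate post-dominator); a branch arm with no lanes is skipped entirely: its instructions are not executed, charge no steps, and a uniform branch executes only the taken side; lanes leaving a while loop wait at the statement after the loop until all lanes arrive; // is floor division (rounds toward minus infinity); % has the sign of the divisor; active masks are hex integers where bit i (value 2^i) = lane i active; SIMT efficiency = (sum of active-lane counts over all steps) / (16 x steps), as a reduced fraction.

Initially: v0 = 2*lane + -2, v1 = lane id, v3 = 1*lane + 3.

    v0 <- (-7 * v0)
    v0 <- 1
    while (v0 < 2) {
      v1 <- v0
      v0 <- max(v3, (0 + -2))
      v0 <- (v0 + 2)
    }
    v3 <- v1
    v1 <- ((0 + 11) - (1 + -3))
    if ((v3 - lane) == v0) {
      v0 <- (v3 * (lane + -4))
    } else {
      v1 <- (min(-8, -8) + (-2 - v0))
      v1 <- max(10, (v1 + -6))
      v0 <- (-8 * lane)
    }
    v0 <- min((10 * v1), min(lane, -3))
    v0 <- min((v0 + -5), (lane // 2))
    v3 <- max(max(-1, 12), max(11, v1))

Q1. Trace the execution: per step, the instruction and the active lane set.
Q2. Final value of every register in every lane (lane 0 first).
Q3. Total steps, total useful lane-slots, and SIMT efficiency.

step 0: v0 <- (-7 * v0)              0xffff
step 1: v0 <- 1                      0xffff
step 2: eval (v0 < 2)                0xffff
step 3: v1 <- v0                     0xffff
step 4: v0 <- max(v3, (0 + -2))      0xffff
step 5: v0 <- (v0 + 2)               0xffff
step 6: eval (v0 < 2)                0xffff
step 7: v3 <- v1                     0xffff
step 8: v1 <- ((0 + 11) - (1 + -3))  0xffff
step 9: eval ((v3 - lane) == v0)     0xffff
step 10: v1 <- (min(-8, -8) + (-2 - v0)) 0xffff
step 11: v1 <- max(10, (v1 + -6))     0xffff
step 12: v0 <- (-8 * lane)            0xffff
step 13: v0 <- min((10 * v1), min(lane, -3)) 0xffff
step 14: v0 <- min((v0 + -5), (lane // 2)) 0xffff
step 15: v3 <- max(max(-1, 12), max(11, v1)) 0xffff

Answer: 16 steps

v0: -8,-8,-8,-8,-8,-8,-8,-8,-8,-8,-8,-8,-8,-8,-8,-8
v1: 10,10,10,10,10,10,10,10,10,10,10,10,10,10,10,10
v3: 12,12,12,12,12,12,12,12,12,12,12,12,12,12,12,12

steps = 16; useful = 256; efficiency = 256/256 = 1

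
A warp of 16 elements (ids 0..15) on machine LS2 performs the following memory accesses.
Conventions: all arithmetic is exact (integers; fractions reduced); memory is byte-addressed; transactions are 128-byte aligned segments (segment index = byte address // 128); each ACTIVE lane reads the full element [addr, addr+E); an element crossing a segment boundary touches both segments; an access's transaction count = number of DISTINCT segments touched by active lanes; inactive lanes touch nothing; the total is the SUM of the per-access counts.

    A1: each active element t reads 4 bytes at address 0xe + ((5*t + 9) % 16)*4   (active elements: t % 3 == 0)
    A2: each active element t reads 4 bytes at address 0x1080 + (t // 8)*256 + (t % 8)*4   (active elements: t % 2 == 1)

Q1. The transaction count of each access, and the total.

A1: 1 transaction
A2: 2 transactions

Answer: 1,2; total 3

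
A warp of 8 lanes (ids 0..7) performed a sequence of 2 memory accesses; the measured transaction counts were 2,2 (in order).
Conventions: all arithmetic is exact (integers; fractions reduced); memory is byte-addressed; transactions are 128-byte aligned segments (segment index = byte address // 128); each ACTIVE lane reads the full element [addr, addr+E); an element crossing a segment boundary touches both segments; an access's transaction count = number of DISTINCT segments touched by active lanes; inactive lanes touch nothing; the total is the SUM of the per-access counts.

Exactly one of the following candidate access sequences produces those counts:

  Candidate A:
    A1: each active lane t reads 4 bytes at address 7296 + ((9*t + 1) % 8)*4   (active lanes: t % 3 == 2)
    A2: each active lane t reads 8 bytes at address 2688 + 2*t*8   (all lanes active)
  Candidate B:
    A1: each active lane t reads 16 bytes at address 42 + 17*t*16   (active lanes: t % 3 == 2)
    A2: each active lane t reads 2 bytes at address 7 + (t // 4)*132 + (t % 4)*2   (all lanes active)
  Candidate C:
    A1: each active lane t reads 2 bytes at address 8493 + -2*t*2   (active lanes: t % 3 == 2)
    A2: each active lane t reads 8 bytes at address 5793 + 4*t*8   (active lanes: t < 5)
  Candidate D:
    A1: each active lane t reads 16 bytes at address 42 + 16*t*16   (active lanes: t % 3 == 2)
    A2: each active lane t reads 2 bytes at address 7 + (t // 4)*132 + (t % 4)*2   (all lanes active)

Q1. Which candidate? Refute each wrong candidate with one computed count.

A: A1 gives 1 transaction, not 2
B: A1 gives 3 transactions, not 2
C: A1 gives 1 transaction, not 2
D: all counts match (2,2)

Answer: D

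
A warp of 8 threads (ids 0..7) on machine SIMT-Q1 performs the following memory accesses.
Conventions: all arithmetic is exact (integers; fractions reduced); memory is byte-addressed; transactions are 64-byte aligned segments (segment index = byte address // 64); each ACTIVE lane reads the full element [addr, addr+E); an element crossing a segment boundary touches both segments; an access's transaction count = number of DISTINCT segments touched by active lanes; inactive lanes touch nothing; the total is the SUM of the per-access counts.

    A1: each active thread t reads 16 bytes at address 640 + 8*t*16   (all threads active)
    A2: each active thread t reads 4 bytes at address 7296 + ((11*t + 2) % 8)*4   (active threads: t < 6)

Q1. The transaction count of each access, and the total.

A1: 8 transactions
A2: 1 transaction

Answer: 8,1; total 9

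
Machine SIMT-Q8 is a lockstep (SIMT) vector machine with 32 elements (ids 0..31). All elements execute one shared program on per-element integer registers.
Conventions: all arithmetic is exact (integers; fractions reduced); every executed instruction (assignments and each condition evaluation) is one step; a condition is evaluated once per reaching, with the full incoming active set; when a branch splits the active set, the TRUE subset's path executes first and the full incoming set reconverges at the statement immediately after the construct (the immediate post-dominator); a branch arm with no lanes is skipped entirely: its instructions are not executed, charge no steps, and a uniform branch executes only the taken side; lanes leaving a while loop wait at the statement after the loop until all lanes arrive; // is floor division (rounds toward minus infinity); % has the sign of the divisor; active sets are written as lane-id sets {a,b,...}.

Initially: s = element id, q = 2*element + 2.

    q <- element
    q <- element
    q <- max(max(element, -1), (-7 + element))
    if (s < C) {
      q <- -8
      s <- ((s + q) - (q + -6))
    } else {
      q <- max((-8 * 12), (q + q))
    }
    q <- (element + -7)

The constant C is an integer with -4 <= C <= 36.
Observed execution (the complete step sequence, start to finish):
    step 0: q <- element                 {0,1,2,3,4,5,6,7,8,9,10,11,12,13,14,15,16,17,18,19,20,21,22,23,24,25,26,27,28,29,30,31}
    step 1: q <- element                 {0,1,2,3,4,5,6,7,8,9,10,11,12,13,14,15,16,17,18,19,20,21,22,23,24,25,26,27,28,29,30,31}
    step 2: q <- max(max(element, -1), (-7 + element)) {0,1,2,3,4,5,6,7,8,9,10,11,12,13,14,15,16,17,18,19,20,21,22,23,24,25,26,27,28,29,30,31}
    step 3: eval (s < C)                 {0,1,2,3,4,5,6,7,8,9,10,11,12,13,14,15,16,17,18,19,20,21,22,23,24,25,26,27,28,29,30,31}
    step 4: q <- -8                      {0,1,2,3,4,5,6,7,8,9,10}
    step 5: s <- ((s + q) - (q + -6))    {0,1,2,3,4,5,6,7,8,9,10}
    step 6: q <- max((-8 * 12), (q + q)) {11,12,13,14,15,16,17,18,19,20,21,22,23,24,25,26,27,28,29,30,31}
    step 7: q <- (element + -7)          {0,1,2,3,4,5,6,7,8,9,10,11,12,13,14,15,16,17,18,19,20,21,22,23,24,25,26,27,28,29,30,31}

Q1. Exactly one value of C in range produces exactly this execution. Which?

Answer: C = 11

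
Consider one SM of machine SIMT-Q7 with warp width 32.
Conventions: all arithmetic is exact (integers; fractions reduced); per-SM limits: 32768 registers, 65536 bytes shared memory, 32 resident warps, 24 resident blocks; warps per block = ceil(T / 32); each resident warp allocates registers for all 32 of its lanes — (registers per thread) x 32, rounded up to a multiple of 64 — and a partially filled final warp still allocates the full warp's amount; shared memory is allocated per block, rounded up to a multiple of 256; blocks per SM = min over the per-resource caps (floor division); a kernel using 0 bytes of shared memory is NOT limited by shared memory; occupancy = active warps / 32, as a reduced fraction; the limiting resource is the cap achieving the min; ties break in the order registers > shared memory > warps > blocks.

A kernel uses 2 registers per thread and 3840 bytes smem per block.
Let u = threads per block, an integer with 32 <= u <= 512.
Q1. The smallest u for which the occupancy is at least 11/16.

Answer: u = 33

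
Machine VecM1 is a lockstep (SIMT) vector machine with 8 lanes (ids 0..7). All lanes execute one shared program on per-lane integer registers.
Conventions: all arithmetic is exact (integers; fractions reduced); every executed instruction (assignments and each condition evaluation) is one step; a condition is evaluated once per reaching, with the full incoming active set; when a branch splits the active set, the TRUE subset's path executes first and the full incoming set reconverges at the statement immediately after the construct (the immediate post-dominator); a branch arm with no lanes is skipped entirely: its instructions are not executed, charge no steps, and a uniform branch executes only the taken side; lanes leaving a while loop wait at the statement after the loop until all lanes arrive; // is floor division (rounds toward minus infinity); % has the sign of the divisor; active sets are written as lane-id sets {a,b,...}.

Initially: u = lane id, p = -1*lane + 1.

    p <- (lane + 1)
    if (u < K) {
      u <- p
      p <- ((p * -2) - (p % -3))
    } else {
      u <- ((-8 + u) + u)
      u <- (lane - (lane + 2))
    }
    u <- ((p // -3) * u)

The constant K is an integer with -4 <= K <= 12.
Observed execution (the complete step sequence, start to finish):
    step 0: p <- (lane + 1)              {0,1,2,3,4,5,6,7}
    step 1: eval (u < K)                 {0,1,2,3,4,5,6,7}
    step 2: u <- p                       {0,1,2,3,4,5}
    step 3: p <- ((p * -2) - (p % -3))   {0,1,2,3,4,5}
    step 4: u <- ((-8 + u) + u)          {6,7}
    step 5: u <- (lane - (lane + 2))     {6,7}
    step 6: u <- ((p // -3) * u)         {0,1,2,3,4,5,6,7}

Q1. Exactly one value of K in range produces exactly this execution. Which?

Answer: K = 6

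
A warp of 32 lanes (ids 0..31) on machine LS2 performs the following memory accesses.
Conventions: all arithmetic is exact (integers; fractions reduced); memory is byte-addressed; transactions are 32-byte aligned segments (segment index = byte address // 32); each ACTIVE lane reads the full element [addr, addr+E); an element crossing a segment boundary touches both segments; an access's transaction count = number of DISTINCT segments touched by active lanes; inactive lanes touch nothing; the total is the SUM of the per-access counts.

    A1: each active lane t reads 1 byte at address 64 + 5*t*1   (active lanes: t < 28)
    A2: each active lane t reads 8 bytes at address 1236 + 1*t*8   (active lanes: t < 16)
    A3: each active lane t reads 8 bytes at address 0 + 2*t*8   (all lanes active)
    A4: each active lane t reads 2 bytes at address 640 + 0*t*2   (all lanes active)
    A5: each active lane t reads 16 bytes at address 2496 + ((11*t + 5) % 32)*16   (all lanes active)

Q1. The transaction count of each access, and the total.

A1: 5 transactions
A2: 5 transactions
A3: 16 transactions
A4: 1 transaction
A5: 16 transactions

Answer: 5,5,16,1,16; total 43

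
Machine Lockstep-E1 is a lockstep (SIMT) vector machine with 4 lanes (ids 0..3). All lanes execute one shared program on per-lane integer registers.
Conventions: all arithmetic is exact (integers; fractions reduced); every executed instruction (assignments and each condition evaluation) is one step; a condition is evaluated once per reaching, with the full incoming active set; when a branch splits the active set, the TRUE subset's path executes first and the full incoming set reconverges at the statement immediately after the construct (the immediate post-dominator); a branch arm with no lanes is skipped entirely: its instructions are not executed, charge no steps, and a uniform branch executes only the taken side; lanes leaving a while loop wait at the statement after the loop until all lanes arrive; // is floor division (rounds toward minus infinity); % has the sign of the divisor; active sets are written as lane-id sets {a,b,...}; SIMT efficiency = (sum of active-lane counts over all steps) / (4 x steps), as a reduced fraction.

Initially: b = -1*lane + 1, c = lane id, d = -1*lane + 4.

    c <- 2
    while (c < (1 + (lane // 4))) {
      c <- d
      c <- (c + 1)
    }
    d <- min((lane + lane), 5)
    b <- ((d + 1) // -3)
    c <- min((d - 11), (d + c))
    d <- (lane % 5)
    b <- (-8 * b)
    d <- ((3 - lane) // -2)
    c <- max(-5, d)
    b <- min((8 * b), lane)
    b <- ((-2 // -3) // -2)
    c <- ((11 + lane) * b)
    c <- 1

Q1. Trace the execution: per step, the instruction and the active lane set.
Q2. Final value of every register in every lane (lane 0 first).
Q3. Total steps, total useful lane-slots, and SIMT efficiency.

step 0: c <- 2                       {0,1,2,3}
step 1: eval (c < (1 + (lane // 4))) {0,1,2,3}
step 2: d <- min((lane + lane), 5)   {0,1,2,3}
step 3: b <- ((d + 1) // -3)         {0,1,2,3}
step 4: c <- min((d - 11), (d + c))  {0,1,2,3}
step 5: d <- (lane % 5)              {0,1,2,3}
step 6: b <- (-8 * b)                {0,1,2,3}
step 7: d <- ((3 - lane) // -2)      {0,1,2,3}
step 8: c <- max(-5, d)              {0,1,2,3}
step 9: b <- min((8 * b), lane)      {0,1,2,3}
step 10: b <- ((-2 // -3) // -2)      {0,1,2,3}
step 11: c <- ((11 + lane) * b)       {0,1,2,3}
step 12: c <- 1                       {0,1,2,3}

Answer: 13 steps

b: 0,0,0,0
c: 1,1,1,1
d: -2,-1,-1,0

steps = 13; useful = 52; efficiency = 52/52 = 1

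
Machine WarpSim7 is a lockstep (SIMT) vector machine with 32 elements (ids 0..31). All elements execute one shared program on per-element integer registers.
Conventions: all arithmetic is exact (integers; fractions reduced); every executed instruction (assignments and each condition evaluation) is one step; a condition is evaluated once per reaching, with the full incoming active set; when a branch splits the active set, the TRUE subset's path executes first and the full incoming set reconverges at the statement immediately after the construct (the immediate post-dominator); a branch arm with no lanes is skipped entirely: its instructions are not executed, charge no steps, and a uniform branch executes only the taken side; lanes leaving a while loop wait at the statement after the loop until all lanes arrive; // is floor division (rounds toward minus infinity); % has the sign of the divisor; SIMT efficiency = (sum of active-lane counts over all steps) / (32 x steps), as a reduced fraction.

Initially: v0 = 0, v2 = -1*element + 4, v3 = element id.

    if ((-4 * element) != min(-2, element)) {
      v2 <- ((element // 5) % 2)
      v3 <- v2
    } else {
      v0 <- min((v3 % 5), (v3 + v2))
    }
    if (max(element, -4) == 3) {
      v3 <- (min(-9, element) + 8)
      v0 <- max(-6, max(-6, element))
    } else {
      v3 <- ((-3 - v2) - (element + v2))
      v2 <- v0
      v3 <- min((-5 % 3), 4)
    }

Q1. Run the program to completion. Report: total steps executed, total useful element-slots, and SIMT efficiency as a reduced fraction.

Answer: 9 steps, 223 useful, 223/288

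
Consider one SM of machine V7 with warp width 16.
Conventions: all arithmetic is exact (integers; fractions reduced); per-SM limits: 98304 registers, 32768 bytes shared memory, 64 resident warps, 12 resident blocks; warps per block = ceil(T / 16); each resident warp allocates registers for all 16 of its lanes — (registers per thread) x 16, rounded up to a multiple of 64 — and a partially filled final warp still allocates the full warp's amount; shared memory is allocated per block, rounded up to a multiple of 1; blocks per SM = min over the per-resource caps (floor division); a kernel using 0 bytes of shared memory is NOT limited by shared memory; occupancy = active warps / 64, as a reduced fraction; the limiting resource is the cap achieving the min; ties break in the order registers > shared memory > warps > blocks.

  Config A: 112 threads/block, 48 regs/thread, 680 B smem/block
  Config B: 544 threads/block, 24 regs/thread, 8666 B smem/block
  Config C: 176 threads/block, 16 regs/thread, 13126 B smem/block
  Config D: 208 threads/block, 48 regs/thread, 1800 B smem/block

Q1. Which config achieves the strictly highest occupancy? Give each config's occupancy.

occupancies: A 63/64, B 17/32, C 11/32, D 13/16

Answer: A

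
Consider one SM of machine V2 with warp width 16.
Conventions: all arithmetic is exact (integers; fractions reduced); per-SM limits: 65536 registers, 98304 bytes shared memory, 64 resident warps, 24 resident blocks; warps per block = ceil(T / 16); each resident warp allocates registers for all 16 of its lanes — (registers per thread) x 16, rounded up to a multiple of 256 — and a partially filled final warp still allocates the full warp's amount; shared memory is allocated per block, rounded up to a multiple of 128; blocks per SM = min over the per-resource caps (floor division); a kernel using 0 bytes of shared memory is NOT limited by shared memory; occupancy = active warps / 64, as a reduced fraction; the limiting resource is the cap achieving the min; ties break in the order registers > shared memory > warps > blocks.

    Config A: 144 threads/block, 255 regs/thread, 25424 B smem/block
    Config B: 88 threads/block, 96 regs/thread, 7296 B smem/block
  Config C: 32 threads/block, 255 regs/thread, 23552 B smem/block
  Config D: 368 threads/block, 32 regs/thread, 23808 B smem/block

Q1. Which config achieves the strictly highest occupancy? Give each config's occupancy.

occupancies: A 9/64, B 21/32, C 1/8, D 23/32

Answer: D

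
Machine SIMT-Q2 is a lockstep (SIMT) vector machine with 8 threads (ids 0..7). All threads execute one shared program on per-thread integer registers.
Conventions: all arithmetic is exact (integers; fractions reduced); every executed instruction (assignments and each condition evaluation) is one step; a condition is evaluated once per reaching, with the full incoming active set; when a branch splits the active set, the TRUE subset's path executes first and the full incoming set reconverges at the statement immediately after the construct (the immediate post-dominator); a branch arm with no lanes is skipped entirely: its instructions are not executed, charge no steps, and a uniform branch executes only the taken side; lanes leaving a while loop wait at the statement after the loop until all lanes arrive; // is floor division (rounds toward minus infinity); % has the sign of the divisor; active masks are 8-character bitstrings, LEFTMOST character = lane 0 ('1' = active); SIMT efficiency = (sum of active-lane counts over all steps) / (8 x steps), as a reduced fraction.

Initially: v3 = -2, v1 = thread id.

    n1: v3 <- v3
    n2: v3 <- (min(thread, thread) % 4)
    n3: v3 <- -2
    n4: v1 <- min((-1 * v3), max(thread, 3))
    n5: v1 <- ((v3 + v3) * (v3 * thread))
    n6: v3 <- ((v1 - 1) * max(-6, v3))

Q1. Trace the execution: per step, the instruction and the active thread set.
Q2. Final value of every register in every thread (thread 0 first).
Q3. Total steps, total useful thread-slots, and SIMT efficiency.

step 0: v3 <- v3                     11111111
step 1: v3 <- (min(thread, thread) % 4) 11111111
step 2: v3 <- -2                     11111111
step 3: v1 <- min((-1 * v3), max(thread, 3)) 11111111
step 4: v1 <- ((v3 + v3) * (v3 * thread)) 11111111
step 5: v3 <- ((v1 - 1) * max(-6, v3)) 11111111

Answer: 6 steps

v3: 2,-14,-30,-46,-62,-78,-94,-110
v1: 0,8,16,24,32,40,48,56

steps = 6; useful = 48; efficiency = 48/48 = 1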